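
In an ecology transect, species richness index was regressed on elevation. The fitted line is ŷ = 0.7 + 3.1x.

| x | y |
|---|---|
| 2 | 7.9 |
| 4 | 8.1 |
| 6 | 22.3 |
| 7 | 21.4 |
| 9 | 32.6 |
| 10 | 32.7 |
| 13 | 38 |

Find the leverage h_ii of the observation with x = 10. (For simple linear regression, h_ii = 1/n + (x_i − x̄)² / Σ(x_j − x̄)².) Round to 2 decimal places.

h = 0.23

x̄ = (2 + 4 + 6 + 7 + 9 + 10 + 13)/7 = 7.28571
Σ(x − x̄)² = 27.9388 + 10.7959 + 1.65306 + 0.0816327 + 2.93878 + 7.36735 + 32.6531 = 83.4286
h = 1/7 + (2.71429)²/83.4286 = 0.142857 + 0.0883072 = 0.23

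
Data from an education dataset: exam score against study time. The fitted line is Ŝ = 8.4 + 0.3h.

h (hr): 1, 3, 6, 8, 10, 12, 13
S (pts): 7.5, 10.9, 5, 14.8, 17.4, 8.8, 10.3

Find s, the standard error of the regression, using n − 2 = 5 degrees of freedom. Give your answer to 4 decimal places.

s = 4.4109

h=1: Ŝ = 8.4 + 0.3·1 = 8.7; r = 7.5 − 8.7 = -1.2
h=3: Ŝ = 8.4 + 0.3·3 = 9.3; r = 10.9 − 9.3 = 1.6
h=6: Ŝ = 8.4 + 0.3·6 = 10.2; r = 5 − 10.2 = -5.2
h=8: Ŝ = 8.4 + 0.3·8 = 10.8; r = 14.8 − 10.8 = 4
h=10: Ŝ = 8.4 + 0.3·10 = 11.4; r = 17.4 − 11.4 = 6
h=12: Ŝ = 8.4 + 0.3·12 = 12; r = 8.8 − 12 = -3.2
h=13: Ŝ = 8.4 + 0.3·13 = 12.3; r = 10.3 − 12.3 = -2
SSE = 1.44 + 2.56 + 27.04 + 16 + 36 + 10.24 + 4 = 97.28
s = √(97.28/5) = √19.456 ≈ 4.4109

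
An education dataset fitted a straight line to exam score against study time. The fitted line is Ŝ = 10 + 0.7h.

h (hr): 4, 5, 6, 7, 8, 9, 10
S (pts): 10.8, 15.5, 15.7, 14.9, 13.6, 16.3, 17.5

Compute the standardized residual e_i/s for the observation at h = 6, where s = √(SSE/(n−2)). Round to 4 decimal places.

h=4: Ŝ = 10 + 0.7·4 = 12.8; e = 10.8 − 12.8 = -2
h=5: Ŝ = 10 + 0.7·5 = 13.5; e = 15.5 − 13.5 = 2
h=6: Ŝ = 10 + 0.7·6 = 14.2; e = 15.7 − 14.2 = 1.5
h=7: Ŝ = 10 + 0.7·7 = 14.9; e = 14.9 − 14.9 = 0
h=8: Ŝ = 10 + 0.7·8 = 15.6; e = 13.6 − 15.6 = -2
h=9: Ŝ = 10 + 0.7·9 = 16.3; e = 16.3 − 16.3 = 0
h=10: Ŝ = 10 + 0.7·10 = 17; e = 17.5 − 17 = 0.5
SSE = 4 + 4 + 2.25 + 0 + 4 + 0 + 0.25 = 14.5
s = √(14.5/5) = 1.70294
e/s = 1.5 / 1.70294 = 0.8808

0.8808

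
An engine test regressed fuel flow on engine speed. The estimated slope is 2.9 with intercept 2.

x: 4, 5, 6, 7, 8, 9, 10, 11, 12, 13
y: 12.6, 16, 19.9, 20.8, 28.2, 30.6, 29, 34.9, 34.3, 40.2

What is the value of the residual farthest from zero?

x=4: ŷ = 2 + 2.9·4 = 13.6; e = 12.6 − 13.6 = -1
x=5: ŷ = 2 + 2.9·5 = 16.5; e = 16 − 16.5 = -0.5
x=6: ŷ = 2 + 2.9·6 = 19.4; e = 19.9 − 19.4 = 0.5
x=7: ŷ = 2 + 2.9·7 = 22.3; e = 20.8 − 22.3 = -1.5
x=8: ŷ = 2 + 2.9·8 = 25.2; e = 28.2 − 25.2 = 3
x=9: ŷ = 2 + 2.9·9 = 28.1; e = 30.6 − 28.1 = 2.5
x=10: ŷ = 2 + 2.9·10 = 31; e = 29 − 31 = -2
x=11: ŷ = 2 + 2.9·11 = 33.9; e = 34.9 − 33.9 = 1
x=12: ŷ = 2 + 2.9·12 = 36.8; e = 34.3 − 36.8 = -2.5
x=13: ŷ = 2 + 2.9·13 = 39.7; e = 40.2 − 39.7 = 0.5
Largest |e| is 3 at x = 8, residual 3.

e = 3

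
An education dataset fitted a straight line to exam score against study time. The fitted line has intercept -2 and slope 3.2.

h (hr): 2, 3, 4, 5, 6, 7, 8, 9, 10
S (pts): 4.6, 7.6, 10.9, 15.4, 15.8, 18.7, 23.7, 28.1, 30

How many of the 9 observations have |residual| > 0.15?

h=2: Ŝ = -2 + 3.2·2 = 4.4; e = 4.6 − 4.4 = 0.2
h=3: Ŝ = -2 + 3.2·3 = 7.6; e = 7.6 − 7.6 = 0
h=4: Ŝ = -2 + 3.2·4 = 10.8; e = 10.9 − 10.8 = 0.1
h=5: Ŝ = -2 + 3.2·5 = 14; e = 15.4 − 14 = 1.4
h=6: Ŝ = -2 + 3.2·6 = 17.2; e = 15.8 − 17.2 = -1.4
h=7: Ŝ = -2 + 3.2·7 = 20.4; e = 18.7 − 20.4 = -1.7
h=8: Ŝ = -2 + 3.2·8 = 23.6; e = 23.7 − 23.6 = 0.1
h=9: Ŝ = -2 + 3.2·9 = 26.8; e = 28.1 − 26.8 = 1.3
h=10: Ŝ = -2 + 3.2·10 = 30; e = 30 − 30 = 0
|e| > 0.15: h=2 (|e|=0.2), h=5 (|e|=1.4), h=6 (|e|=1.4), h=7 (|e|=1.7), h=9 (|e|=1.3) → 5

5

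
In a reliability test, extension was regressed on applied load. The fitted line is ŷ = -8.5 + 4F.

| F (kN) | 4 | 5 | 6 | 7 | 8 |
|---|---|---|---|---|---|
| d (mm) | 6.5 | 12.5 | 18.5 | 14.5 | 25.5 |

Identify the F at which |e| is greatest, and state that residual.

F = 7, e = -5

F=4: ŷ = -8.5 + 4·4 = 7.5; e = 6.5 − 7.5 = -1
F=5: ŷ = -8.5 + 4·5 = 11.5; e = 12.5 − 11.5 = 1
F=6: ŷ = -8.5 + 4·6 = 15.5; e = 18.5 − 15.5 = 3
F=7: ŷ = -8.5 + 4·7 = 19.5; e = 14.5 − 19.5 = -5
F=8: ŷ = -8.5 + 4·8 = 23.5; e = 25.5 − 23.5 = 2
Largest |e| is 5 at F = 7, residual -5.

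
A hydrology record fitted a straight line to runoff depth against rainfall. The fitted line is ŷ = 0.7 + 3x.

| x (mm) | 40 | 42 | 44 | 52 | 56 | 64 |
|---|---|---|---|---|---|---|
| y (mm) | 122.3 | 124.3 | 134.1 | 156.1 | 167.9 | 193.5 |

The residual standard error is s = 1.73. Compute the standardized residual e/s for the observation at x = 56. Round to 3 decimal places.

-0.462

ŷ = 0.7 + 3·56 = 168.7
e = 167.9 − 168.7 = -0.8
e/s = -0.8 / 1.73 = -0.462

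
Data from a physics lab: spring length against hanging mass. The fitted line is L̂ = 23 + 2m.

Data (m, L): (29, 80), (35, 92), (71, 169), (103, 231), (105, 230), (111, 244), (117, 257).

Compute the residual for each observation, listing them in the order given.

-1, -1, 4, 2, -3, -1, 0

m=29: L̂ = 23 + 2·29 = 81; e = 80 − 81 = -1
m=35: L̂ = 23 + 2·35 = 93; e = 92 − 93 = -1
m=71: L̂ = 23 + 2·71 = 165; e = 169 − 165 = 4
m=103: L̂ = 23 + 2·103 = 229; e = 231 − 229 = 2
m=105: L̂ = 23 + 2·105 = 233; e = 230 − 233 = -3
m=111: L̂ = 23 + 2·111 = 245; e = 244 − 245 = -1
m=117: L̂ = 23 + 2·117 = 257; e = 257 − 257 = 0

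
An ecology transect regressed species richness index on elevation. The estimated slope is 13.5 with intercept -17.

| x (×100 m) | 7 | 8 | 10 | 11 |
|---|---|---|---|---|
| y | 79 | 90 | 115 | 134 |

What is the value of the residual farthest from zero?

r = -3

x=7: ŷ = -17 + 13.5·7 = 77.5; r = 79 − 77.5 = 1.5
x=8: ŷ = -17 + 13.5·8 = 91; r = 90 − 91 = -1
x=10: ŷ = -17 + 13.5·10 = 118; r = 115 − 118 = -3
x=11: ŷ = -17 + 13.5·11 = 131.5; r = 134 − 131.5 = 2.5
Largest |r| is 3 at x = 10, residual -3.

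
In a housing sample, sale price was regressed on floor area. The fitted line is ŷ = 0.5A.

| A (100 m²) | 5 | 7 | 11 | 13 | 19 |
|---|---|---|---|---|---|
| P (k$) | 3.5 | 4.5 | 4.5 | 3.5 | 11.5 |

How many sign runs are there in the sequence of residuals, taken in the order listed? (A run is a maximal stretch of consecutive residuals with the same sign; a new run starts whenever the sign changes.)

3 runs

A=5: ŷ = 0.5·5 = 2.5; r = 3.5 − 2.5 = 1
A=7: ŷ = 0.5·7 = 3.5; r = 4.5 − 3.5 = 1
A=11: ŷ = 0.5·11 = 5.5; r = 4.5 − 5.5 = -1
A=13: ŷ = 0.5·13 = 6.5; r = 3.5 − 6.5 = -3
A=19: ŷ = 0.5·19 = 9.5; r = 11.5 − 9.5 = 2
Signs: + + − − +
Runs: +×2, −×2, +×1 → 3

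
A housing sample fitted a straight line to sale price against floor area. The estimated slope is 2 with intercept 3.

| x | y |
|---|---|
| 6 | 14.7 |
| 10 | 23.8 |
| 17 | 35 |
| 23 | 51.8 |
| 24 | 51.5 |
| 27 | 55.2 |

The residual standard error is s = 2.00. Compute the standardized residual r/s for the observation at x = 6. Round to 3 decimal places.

-0.150

ŷ = 3 + 2·6 = 15
r = 14.7 − 15 = -0.3
r/s = -0.3 / 2.00 = -0.150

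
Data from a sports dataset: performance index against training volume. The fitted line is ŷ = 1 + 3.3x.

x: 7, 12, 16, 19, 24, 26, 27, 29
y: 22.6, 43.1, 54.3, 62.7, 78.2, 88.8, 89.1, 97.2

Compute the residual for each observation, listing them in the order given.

-1.5, 2.5, 0.5, -1, -2, 2, -1, 0.5

x=7: ŷ = 1 + 3.3·7 = 24.1; r = 22.6 − 24.1 = -1.5
x=12: ŷ = 1 + 3.3·12 = 40.6; r = 43.1 − 40.6 = 2.5
x=16: ŷ = 1 + 3.3·16 = 53.8; r = 54.3 − 53.8 = 0.5
x=19: ŷ = 1 + 3.3·19 = 63.7; r = 62.7 − 63.7 = -1
x=24: ŷ = 1 + 3.3·24 = 80.2; r = 78.2 − 80.2 = -2
x=26: ŷ = 1 + 3.3·26 = 86.8; r = 88.8 − 86.8 = 2
x=27: ŷ = 1 + 3.3·27 = 90.1; r = 89.1 − 90.1 = -1
x=29: ŷ = 1 + 3.3·29 = 96.7; r = 97.2 − 96.7 = 0.5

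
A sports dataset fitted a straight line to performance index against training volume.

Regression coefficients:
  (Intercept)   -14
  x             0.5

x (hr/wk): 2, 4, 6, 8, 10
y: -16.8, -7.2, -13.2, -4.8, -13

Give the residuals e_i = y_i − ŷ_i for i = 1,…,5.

x=2: ŷ = -14 + 0.5·2 = -13; e = -16.8 − (-13) = -3.8
x=4: ŷ = -14 + 0.5·4 = -12; e = -7.2 − (-12) = 4.8
x=6: ŷ = -14 + 0.5·6 = -11; e = -13.2 − (-11) = -2.2
x=8: ŷ = -14 + 0.5·8 = -10; e = -4.8 − (-10) = 5.2
x=10: ŷ = -14 + 0.5·10 = -9; e = -13 − (-9) = -4

-3.8, 4.8, -2.2, 5.2, -4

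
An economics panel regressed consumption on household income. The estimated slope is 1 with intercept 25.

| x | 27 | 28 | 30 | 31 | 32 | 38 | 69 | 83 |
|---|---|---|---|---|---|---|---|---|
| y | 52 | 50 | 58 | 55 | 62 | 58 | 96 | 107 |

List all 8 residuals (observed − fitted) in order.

0, -3, 3, -1, 5, -5, 2, -1

x=27: ŷ = 25 + 27 = 52; r = 52 − 52 = 0
x=28: ŷ = 25 + 28 = 53; r = 50 − 53 = -3
x=30: ŷ = 25 + 30 = 55; r = 58 − 55 = 3
x=31: ŷ = 25 + 31 = 56; r = 55 − 56 = -1
x=32: ŷ = 25 + 32 = 57; r = 62 − 57 = 5
x=38: ŷ = 25 + 38 = 63; r = 58 − 63 = -5
x=69: ŷ = 25 + 69 = 94; r = 96 − 94 = 2
x=83: ŷ = 25 + 83 = 108; r = 107 − 108 = -1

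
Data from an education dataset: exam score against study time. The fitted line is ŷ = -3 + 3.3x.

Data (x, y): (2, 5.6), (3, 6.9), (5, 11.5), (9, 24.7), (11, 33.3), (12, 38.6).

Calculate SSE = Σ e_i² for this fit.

SSE = 16

x=2: ŷ = -3 + 3.3·2 = 3.6; e = 5.6 − 3.6 = 2
x=3: ŷ = -3 + 3.3·3 = 6.9; e = 6.9 − 6.9 = 0
x=5: ŷ = -3 + 3.3·5 = 13.5; e = 11.5 − 13.5 = -2
x=9: ŷ = -3 + 3.3·9 = 26.7; e = 24.7 − 26.7 = -2
x=11: ŷ = -3 + 3.3·11 = 33.3; e = 33.3 − 33.3 = 0
x=12: ŷ = -3 + 3.3·12 = 36.6; e = 38.6 − 36.6 = 2
SSE = 4 + 0 + 4 + 4 + 0 + 4 = 16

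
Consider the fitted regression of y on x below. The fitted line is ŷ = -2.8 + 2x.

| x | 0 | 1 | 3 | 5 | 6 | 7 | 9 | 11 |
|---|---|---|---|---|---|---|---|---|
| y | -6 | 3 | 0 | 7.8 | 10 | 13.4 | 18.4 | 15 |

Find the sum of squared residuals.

x=0: ŷ = -2.8 + 2·0 = -2.8; e = -6 − (-2.8) = -3.2
x=1: ŷ = -2.8 + 2·1 = -0.8; e = 3 − (-0.8) = 3.8
x=3: ŷ = -2.8 + 2·3 = 3.2; e = 0 − 3.2 = -3.2
x=5: ŷ = -2.8 + 2·5 = 7.2; e = 7.8 − 7.2 = 0.6
x=6: ŷ = -2.8 + 2·6 = 9.2; e = 10 − 9.2 = 0.8
x=7: ŷ = -2.8 + 2·7 = 11.2; e = 13.4 − 11.2 = 2.2
x=9: ŷ = -2.8 + 2·9 = 15.2; e = 18.4 − 15.2 = 3.2
x=11: ŷ = -2.8 + 2·11 = 19.2; e = 15 − 19.2 = -4.2
SSE = 10.24 + 14.44 + 10.24 + 0.36 + 0.64 + 4.84 + 10.24 + 17.64 = 68.64

SSE = 68.64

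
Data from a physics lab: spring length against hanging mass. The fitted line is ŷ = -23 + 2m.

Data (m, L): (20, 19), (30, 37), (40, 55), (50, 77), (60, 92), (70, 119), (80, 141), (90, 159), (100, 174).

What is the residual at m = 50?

e = 0

ŷ = -23 + 2·50 = 77
e = 77 − 77 = 0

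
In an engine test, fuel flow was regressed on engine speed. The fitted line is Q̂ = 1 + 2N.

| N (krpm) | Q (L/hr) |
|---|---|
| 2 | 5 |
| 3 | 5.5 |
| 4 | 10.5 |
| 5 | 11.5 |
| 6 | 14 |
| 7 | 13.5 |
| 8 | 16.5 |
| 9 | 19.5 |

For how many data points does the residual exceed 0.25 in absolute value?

7

N=2: Q̂ = 1 + 2·2 = 5; r = 5 − 5 = 0
N=3: Q̂ = 1 + 2·3 = 7; r = 5.5 − 7 = -1.5
N=4: Q̂ = 1 + 2·4 = 9; r = 10.5 − 9 = 1.5
N=5: Q̂ = 1 + 2·5 = 11; r = 11.5 − 11 = 0.5
N=6: Q̂ = 1 + 2·6 = 13; r = 14 − 13 = 1
N=7: Q̂ = 1 + 2·7 = 15; r = 13.5 − 15 = -1.5
N=8: Q̂ = 1 + 2·8 = 17; r = 16.5 − 17 = -0.5
N=9: Q̂ = 1 + 2·9 = 19; r = 19.5 − 19 = 0.5
|r| > 0.25: N=3 (|r|=1.5), N=4 (|r|=1.5), N=5 (|r|=0.5), N=6 (|r|=1), N=7 (|r|=1.5), N=8 (|r|=0.5), N=9 (|r|=0.5) → 7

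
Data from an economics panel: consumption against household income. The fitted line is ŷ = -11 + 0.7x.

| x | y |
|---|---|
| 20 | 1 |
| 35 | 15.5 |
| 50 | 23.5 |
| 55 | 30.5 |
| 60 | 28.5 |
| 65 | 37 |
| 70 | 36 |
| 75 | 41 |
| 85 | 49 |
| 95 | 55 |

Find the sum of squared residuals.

x=20: ŷ = -11 + 0.7·20 = 3; r = 1 − 3 = -2
x=35: ŷ = -11 + 0.7·35 = 13.5; r = 15.5 − 13.5 = 2
x=50: ŷ = -11 + 0.7·50 = 24; r = 23.5 − 24 = -0.5
x=55: ŷ = -11 + 0.7·55 = 27.5; r = 30.5 − 27.5 = 3
x=60: ŷ = -11 + 0.7·60 = 31; r = 28.5 − 31 = -2.5
x=65: ŷ = -11 + 0.7·65 = 34.5; r = 37 − 34.5 = 2.5
x=70: ŷ = -11 + 0.7·70 = 38; r = 36 − 38 = -2
x=75: ŷ = -11 + 0.7·75 = 41.5; r = 41 − 41.5 = -0.5
x=85: ŷ = -11 + 0.7·85 = 48.5; r = 49 − 48.5 = 0.5
x=95: ŷ = -11 + 0.7·95 = 55.5; r = 55 − 55.5 = -0.5
SSE = 4 + 4 + 0.25 + 9 + 6.25 + 6.25 + 4 + 0.25 + 0.25 + 0.25 = 34.5

SSE = 34.5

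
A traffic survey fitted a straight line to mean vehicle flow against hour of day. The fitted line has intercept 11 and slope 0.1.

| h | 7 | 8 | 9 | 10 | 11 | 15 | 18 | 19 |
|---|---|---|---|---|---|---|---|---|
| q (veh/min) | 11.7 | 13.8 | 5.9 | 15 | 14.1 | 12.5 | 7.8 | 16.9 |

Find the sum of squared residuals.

h=7: ŷ = 11 + 0.1·7 = 11.7; e = 11.7 − 11.7 = 0
h=8: ŷ = 11 + 0.1·8 = 11.8; e = 13.8 − 11.8 = 2
h=9: ŷ = 11 + 0.1·9 = 11.9; e = 5.9 − 11.9 = -6
h=10: ŷ = 11 + 0.1·10 = 12; e = 15 − 12 = 3
h=11: ŷ = 11 + 0.1·11 = 12.1; e = 14.1 − 12.1 = 2
h=15: ŷ = 11 + 0.1·15 = 12.5; e = 12.5 − 12.5 = 0
h=18: ŷ = 11 + 0.1·18 = 12.8; e = 7.8 − 12.8 = -5
h=19: ŷ = 11 + 0.1·19 = 12.9; e = 16.9 − 12.9 = 4
SSE = 0 + 4 + 36 + 9 + 4 + 0 + 25 + 16 = 94

SSE = 94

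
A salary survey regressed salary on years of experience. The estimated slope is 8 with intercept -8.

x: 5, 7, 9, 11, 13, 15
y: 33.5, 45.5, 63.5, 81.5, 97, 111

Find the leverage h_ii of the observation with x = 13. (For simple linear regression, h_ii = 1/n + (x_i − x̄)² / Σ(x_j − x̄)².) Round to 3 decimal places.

h = 0.295

x̄ = (5 + 7 + 9 + 11 + 13 + 15)/6 = 10
Σ(x − x̄)² = 25 + 9 + 1 + 1 + 9 + 25 = 70
h = 1/6 + (3)²/70 = 0.166667 + 0.128571 = 0.295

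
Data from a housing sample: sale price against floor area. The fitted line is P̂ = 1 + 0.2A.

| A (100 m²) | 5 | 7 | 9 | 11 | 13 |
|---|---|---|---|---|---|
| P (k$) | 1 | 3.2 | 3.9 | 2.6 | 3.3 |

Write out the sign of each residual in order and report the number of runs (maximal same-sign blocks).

3 runs

A=5: P̂ = 1 + 0.2·5 = 2; r = 1 − 2 = -1
A=7: P̂ = 1 + 0.2·7 = 2.4; r = 3.2 − 2.4 = 0.8
A=9: P̂ = 1 + 0.2·9 = 2.8; r = 3.9 − 2.8 = 1.1
A=11: P̂ = 1 + 0.2·11 = 3.2; r = 2.6 − 3.2 = -0.6
A=13: P̂ = 1 + 0.2·13 = 3.6; r = 3.3 − 3.6 = -0.3
Signs: − + + − −
Runs: −×1, +×2, −×2 → 3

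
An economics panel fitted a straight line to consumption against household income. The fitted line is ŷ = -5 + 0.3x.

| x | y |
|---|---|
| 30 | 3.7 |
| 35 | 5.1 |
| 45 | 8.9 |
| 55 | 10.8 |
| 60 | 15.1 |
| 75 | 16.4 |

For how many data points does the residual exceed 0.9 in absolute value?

x=30: ŷ = -5 + 0.3·30 = 4; e = 3.7 − 4 = -0.3
x=35: ŷ = -5 + 0.3·35 = 5.5; e = 5.1 − 5.5 = -0.4
x=45: ŷ = -5 + 0.3·45 = 8.5; e = 8.9 − 8.5 = 0.4
x=55: ŷ = -5 + 0.3·55 = 11.5; e = 10.8 − 11.5 = -0.7
x=60: ŷ = -5 + 0.3·60 = 13; e = 15.1 − 13 = 2.1
x=75: ŷ = -5 + 0.3·75 = 17.5; e = 16.4 − 17.5 = -1.1
|e| > 0.9: x=60 (|e|=2.1), x=75 (|e|=1.1) → 2

2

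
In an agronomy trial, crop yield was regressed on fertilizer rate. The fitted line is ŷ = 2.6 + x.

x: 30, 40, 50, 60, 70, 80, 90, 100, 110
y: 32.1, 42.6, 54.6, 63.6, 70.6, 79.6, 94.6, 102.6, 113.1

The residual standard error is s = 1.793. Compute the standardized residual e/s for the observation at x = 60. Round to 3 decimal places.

0.558

ŷ = 2.6 + 60 = 62.6
e = 63.6 − 62.6 = 1
e/s = 1 / 1.793 = 0.558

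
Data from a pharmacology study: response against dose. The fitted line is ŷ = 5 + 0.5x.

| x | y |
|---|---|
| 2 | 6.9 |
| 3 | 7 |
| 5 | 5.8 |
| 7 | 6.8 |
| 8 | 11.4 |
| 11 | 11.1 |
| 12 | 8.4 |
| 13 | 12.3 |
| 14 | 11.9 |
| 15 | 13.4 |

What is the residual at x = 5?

ŷ = 5 + 0.5·5 = 7.5
r = 5.8 − 7.5 = -1.7

r = -1.7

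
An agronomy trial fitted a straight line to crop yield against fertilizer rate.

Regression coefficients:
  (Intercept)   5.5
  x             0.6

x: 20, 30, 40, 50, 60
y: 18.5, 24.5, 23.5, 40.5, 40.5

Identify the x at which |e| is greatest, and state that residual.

x=20: ŷ = 5.5 + 0.6·20 = 17.5; e = 18.5 − 17.5 = 1
x=30: ŷ = 5.5 + 0.6·30 = 23.5; e = 24.5 − 23.5 = 1
x=40: ŷ = 5.5 + 0.6·40 = 29.5; e = 23.5 − 29.5 = -6
x=50: ŷ = 5.5 + 0.6·50 = 35.5; e = 40.5 − 35.5 = 5
x=60: ŷ = 5.5 + 0.6·60 = 41.5; e = 40.5 − 41.5 = -1
Largest |e| is 6 at x = 40, residual -6.

x = 40, e = -6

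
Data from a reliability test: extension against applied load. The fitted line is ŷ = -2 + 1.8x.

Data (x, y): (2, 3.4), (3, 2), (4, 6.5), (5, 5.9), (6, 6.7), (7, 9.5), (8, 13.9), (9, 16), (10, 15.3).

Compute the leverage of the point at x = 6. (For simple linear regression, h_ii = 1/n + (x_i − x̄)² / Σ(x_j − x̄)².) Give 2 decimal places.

h = 0.11

x̄ = (2 + 3 + 4 + 5 + 6 + 7 + 8 + 9 + 10)/9 = 6
Σ(x − x̄)² = 16 + 9 + 4 + 1 + 0 + 1 + 4 + 9 + 16 = 60
h = 1/9 + (0)²/60 = 0.111111 + 0 = 0.11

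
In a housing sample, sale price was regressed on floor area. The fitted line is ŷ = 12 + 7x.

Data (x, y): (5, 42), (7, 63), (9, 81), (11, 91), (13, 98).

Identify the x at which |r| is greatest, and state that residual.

x=5: ŷ = 12 + 7·5 = 47; r = 42 − 47 = -5
x=7: ŷ = 12 + 7·7 = 61; r = 63 − 61 = 2
x=9: ŷ = 12 + 7·9 = 75; r = 81 − 75 = 6
x=11: ŷ = 12 + 7·11 = 89; r = 91 − 89 = 2
x=13: ŷ = 12 + 7·13 = 103; r = 98 − 103 = -5
Largest |r| is 6 at x = 9, residual 6.

x = 9, r = 6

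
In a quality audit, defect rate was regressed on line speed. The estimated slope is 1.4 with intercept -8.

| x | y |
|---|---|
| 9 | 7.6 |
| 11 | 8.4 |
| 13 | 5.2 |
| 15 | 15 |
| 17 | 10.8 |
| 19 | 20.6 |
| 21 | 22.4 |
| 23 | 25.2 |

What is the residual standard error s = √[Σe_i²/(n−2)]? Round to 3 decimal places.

s = 3.416

x=9: ŷ = -8 + 1.4·9 = 4.6; e = 7.6 − 4.6 = 3
x=11: ŷ = -8 + 1.4·11 = 7.4; e = 8.4 − 7.4 = 1
x=13: ŷ = -8 + 1.4·13 = 10.2; e = 5.2 − 10.2 = -5
x=15: ŷ = -8 + 1.4·15 = 13; e = 15 − 13 = 2
x=17: ŷ = -8 + 1.4·17 = 15.8; e = 10.8 − 15.8 = -5
x=19: ŷ = -8 + 1.4·19 = 18.6; e = 20.6 − 18.6 = 2
x=21: ŷ = -8 + 1.4·21 = 21.4; e = 22.4 − 21.4 = 1
x=23: ŷ = -8 + 1.4·23 = 24.2; e = 25.2 − 24.2 = 1
SSE = 9 + 1 + 25 + 4 + 25 + 4 + 1 + 1 = 70
s = √(70/6) = √11.6667 ≈ 3.416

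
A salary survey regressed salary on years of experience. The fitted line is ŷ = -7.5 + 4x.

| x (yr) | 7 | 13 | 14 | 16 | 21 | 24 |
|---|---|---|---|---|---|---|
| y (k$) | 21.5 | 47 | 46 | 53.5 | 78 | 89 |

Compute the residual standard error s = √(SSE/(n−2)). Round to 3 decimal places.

s = 2.500

x=7: ŷ = -7.5 + 4·7 = 20.5; r = 21.5 − 20.5 = 1
x=13: ŷ = -7.5 + 4·13 = 44.5; r = 47 − 44.5 = 2.5
x=14: ŷ = -7.5 + 4·14 = 48.5; r = 46 − 48.5 = -2.5
x=16: ŷ = -7.5 + 4·16 = 56.5; r = 53.5 − 56.5 = -3
x=21: ŷ = -7.5 + 4·21 = 76.5; r = 78 − 76.5 = 1.5
x=24: ŷ = -7.5 + 4·24 = 88.5; r = 89 − 88.5 = 0.5
SSE = 1 + 6.25 + 6.25 + 9 + 2.25 + 0.25 = 25
s = √(25/4) = √6.25 ≈ 2.500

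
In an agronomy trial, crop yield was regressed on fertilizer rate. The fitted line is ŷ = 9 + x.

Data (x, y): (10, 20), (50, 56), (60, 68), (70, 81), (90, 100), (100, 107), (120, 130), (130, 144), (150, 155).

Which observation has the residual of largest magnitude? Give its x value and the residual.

x = 130, e = 5

x=10: ŷ = 9 + 10 = 19; e = 20 − 19 = 1
x=50: ŷ = 9 + 50 = 59; e = 56 − 59 = -3
x=60: ŷ = 9 + 60 = 69; e = 68 − 69 = -1
x=70: ŷ = 9 + 70 = 79; e = 81 − 79 = 2
x=90: ŷ = 9 + 90 = 99; e = 100 − 99 = 1
x=100: ŷ = 9 + 100 = 109; e = 107 − 109 = -2
x=120: ŷ = 9 + 120 = 129; e = 130 − 129 = 1
x=130: ŷ = 9 + 130 = 139; e = 144 − 139 = 5
x=150: ŷ = 9 + 150 = 159; e = 155 − 159 = -4
Largest |e| is 5 at x = 130, residual 5.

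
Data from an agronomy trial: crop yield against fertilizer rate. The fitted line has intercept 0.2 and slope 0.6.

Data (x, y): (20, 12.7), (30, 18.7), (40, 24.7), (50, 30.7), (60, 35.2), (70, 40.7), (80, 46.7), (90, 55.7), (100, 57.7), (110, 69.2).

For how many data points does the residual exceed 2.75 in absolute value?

1

x=20: ŷ = 0.2 + 0.6·20 = 12.2; e = 12.7 − 12.2 = 0.5
x=30: ŷ = 0.2 + 0.6·30 = 18.2; e = 18.7 − 18.2 = 0.5
x=40: ŷ = 0.2 + 0.6·40 = 24.2; e = 24.7 − 24.2 = 0.5
x=50: ŷ = 0.2 + 0.6·50 = 30.2; e = 30.7 − 30.2 = 0.5
x=60: ŷ = 0.2 + 0.6·60 = 36.2; e = 35.2 − 36.2 = -1
x=70: ŷ = 0.2 + 0.6·70 = 42.2; e = 40.7 − 42.2 = -1.5
x=80: ŷ = 0.2 + 0.6·80 = 48.2; e = 46.7 − 48.2 = -1.5
x=90: ŷ = 0.2 + 0.6·90 = 54.2; e = 55.7 − 54.2 = 1.5
x=100: ŷ = 0.2 + 0.6·100 = 60.2; e = 57.7 − 60.2 = -2.5
x=110: ŷ = 0.2 + 0.6·110 = 66.2; e = 69.2 − 66.2 = 3
|e| > 2.75: x=110 (|e|=3) → 1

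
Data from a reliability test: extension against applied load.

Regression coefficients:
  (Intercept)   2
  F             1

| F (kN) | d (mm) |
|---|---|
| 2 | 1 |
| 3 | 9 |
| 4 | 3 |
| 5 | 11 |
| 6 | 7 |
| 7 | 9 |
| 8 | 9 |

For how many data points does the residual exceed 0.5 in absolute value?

6

F=2: ŷ = 2 + 2 = 4; e = 1 − 4 = -3
F=3: ŷ = 2 + 3 = 5; e = 9 − 5 = 4
F=4: ŷ = 2 + 4 = 6; e = 3 − 6 = -3
F=5: ŷ = 2 + 5 = 7; e = 11 − 7 = 4
F=6: ŷ = 2 + 6 = 8; e = 7 − 8 = -1
F=7: ŷ = 2 + 7 = 9; e = 9 − 9 = 0
F=8: ŷ = 2 + 8 = 10; e = 9 − 10 = -1
|e| > 0.5: F=2 (|e|=3), F=3 (|e|=4), F=4 (|e|=3), F=5 (|e|=4), F=6 (|e|=1), F=8 (|e|=1) → 6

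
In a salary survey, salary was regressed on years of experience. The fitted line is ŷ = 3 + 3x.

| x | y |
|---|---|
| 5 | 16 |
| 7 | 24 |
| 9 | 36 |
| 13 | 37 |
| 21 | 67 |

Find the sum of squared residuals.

SSE = 66

x=5: ŷ = 3 + 3·5 = 18; e = 16 − 18 = -2
x=7: ŷ = 3 + 3·7 = 24; e = 24 − 24 = 0
x=9: ŷ = 3 + 3·9 = 30; e = 36 − 30 = 6
x=13: ŷ = 3 + 3·13 = 42; e = 37 − 42 = -5
x=21: ŷ = 3 + 3·21 = 66; e = 67 − 66 = 1
SSE = 4 + 0 + 36 + 25 + 1 = 66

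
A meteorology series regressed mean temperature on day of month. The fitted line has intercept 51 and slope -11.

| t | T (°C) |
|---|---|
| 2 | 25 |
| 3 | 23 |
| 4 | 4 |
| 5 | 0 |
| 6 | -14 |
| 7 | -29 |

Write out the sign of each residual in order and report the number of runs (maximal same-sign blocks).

5 runs

t=2: T̂ = 51 − 11·2 = 29; r = 25 − 29 = -4
t=3: T̂ = 51 − 11·3 = 18; r = 23 − 18 = 5
t=4: T̂ = 51 − 11·4 = 7; r = 4 − 7 = -3
t=5: T̂ = 51 − 11·5 = -4; r = 0 − (-4) = 4
t=6: T̂ = 51 − 11·6 = -15; r = -14 − (-15) = 1
t=7: T̂ = 51 − 11·7 = -26; r = -29 − (-26) = -3
Signs: − + − + + −
Runs: −×1, +×1, −×1, +×2, −×1 → 5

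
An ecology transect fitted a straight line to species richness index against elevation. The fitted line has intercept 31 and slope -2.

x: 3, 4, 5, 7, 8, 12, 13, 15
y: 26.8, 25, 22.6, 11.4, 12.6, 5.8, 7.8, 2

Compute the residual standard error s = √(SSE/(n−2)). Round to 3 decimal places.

s = 3.088

x=3: ŷ = 31 − 2·3 = 25; e = 26.8 − 25 = 1.8
x=4: ŷ = 31 − 2·4 = 23; e = 25 − 23 = 2
x=5: ŷ = 31 − 2·5 = 21; e = 22.6 − 21 = 1.6
x=7: ŷ = 31 − 2·7 = 17; e = 11.4 − 17 = -5.6
x=8: ŷ = 31 − 2·8 = 15; e = 12.6 − 15 = -2.4
x=12: ŷ = 31 − 2·12 = 7; e = 5.8 − 7 = -1.2
x=13: ŷ = 31 − 2·13 = 5; e = 7.8 − 5 = 2.8
x=15: ŷ = 31 − 2·15 = 1; e = 2 − 1 = 1
SSE = 3.24 + 4 + 2.56 + 31.36 + 5.76 + 1.44 + 7.84 + 1 = 57.2
s = √(57.2/6) = √9.53333 ≈ 3.088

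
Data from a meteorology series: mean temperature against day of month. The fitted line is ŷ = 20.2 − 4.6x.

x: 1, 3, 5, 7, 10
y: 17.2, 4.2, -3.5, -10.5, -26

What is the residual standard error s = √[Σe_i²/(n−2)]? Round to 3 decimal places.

s = 1.842

x=1: ŷ = 20.2 − 4.6·1 = 15.6; e = 17.2 − 15.6 = 1.6
x=3: ŷ = 20.2 − 4.6·3 = 6.4; e = 4.2 − 6.4 = -2.2
x=5: ŷ = 20.2 − 4.6·5 = -2.8; e = -3.5 − (-2.8) = -0.7
x=7: ŷ = 20.2 − 4.6·7 = -12; e = -10.5 − (-12) = 1.5
x=10: ŷ = 20.2 − 4.6·10 = -25.8; e = -26 − (-25.8) = -0.2
SSE = 2.56 + 4.84 + 0.49 + 2.25 + 0.04 = 10.18
s = √(10.18/3) = √3.39333 ≈ 1.842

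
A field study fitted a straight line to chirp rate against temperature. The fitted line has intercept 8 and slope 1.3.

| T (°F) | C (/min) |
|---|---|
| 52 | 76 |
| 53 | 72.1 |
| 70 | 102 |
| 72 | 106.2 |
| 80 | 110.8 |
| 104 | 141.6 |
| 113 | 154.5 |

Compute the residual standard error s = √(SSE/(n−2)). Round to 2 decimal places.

s = 3.39

T=52: Ĉ = 8 + 1.3·52 = 75.6; r = 76 − 75.6 = 0.4
T=53: Ĉ = 8 + 1.3·53 = 76.9; r = 72.1 − 76.9 = -4.8
T=70: Ĉ = 8 + 1.3·70 = 99; r = 102 − 99 = 3
T=72: Ĉ = 8 + 1.3·72 = 101.6; r = 106.2 − 101.6 = 4.6
T=80: Ĉ = 8 + 1.3·80 = 112; r = 110.8 − 112 = -1.2
T=104: Ĉ = 8 + 1.3·104 = 143.2; r = 141.6 − 143.2 = -1.6
T=113: Ĉ = 8 + 1.3·113 = 154.9; r = 154.5 − 154.9 = -0.4
SSE = 0.16 + 23.04 + 9 + 21.16 + 1.44 + 2.56 + 0.16 = 57.52
s = √(57.52/5) = √11.504 ≈ 3.39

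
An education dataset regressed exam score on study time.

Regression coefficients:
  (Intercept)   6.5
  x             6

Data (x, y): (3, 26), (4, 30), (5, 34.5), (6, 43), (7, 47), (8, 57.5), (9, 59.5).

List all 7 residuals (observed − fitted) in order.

1.5, -0.5, -2, 0.5, -1.5, 3, -1

x=3: ŷ = 6.5 + 6·3 = 24.5; e = 26 − 24.5 = 1.5
x=4: ŷ = 6.5 + 6·4 = 30.5; e = 30 − 30.5 = -0.5
x=5: ŷ = 6.5 + 6·5 = 36.5; e = 34.5 − 36.5 = -2
x=6: ŷ = 6.5 + 6·6 = 42.5; e = 43 − 42.5 = 0.5
x=7: ŷ = 6.5 + 6·7 = 48.5; e = 47 − 48.5 = -1.5
x=8: ŷ = 6.5 + 6·8 = 54.5; e = 57.5 − 54.5 = 3
x=9: ŷ = 6.5 + 6·9 = 60.5; e = 59.5 − 60.5 = -1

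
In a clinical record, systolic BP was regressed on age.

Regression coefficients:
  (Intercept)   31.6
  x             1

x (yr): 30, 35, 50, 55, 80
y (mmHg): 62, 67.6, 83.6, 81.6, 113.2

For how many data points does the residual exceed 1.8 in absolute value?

2

x=30: ŷ = 31.6 + 30 = 61.6; e = 62 − 61.6 = 0.4
x=35: ŷ = 31.6 + 35 = 66.6; e = 67.6 − 66.6 = 1
x=50: ŷ = 31.6 + 50 = 81.6; e = 83.6 − 81.6 = 2
x=55: ŷ = 31.6 + 55 = 86.6; e = 81.6 − 86.6 = -5
x=80: ŷ = 31.6 + 80 = 111.6; e = 113.2 − 111.6 = 1.6
|e| > 1.8: x=50 (|e|=2), x=55 (|e|=5) → 2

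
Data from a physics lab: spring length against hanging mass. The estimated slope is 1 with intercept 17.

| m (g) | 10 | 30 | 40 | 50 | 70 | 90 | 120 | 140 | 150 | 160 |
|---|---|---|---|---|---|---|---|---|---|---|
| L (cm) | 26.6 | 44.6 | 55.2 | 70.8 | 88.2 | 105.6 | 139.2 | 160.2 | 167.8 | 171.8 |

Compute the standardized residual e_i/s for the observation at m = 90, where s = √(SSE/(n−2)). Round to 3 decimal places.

-0.474

m=10: ŷ = 17 + 10 = 27; e = 26.6 − 27 = -0.4
m=30: ŷ = 17 + 30 = 47; e = 44.6 − 47 = -2.4
m=40: ŷ = 17 + 40 = 57; e = 55.2 − 57 = -1.8
m=50: ŷ = 17 + 50 = 67; e = 70.8 − 67 = 3.8
m=70: ŷ = 17 + 70 = 87; e = 88.2 − 87 = 1.2
m=90: ŷ = 17 + 90 = 107; e = 105.6 − 107 = -1.4
m=120: ŷ = 17 + 120 = 137; e = 139.2 − 137 = 2.2
m=140: ŷ = 17 + 140 = 157; e = 160.2 − 157 = 3.2
m=150: ŷ = 17 + 150 = 167; e = 167.8 − 167 = 0.8
m=160: ŷ = 17 + 160 = 177; e = 171.8 − 177 = -5.2
SSE = 0.16 + 5.76 + 3.24 + 14.44 + 1.44 + 1.96 + 4.84 + 10.24 + 0.64 + 27.04 = 69.76
s = √(69.76/8) = 2.95296
e/s = -1.4 / 2.95296 = -0.474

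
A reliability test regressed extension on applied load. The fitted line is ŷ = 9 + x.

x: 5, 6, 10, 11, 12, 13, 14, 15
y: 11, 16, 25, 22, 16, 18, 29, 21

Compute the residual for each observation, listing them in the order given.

-3, 1, 6, 2, -5, -4, 6, -3

x=5: ŷ = 9 + 5 = 14; r = 11 − 14 = -3
x=6: ŷ = 9 + 6 = 15; r = 16 − 15 = 1
x=10: ŷ = 9 + 10 = 19; r = 25 − 19 = 6
x=11: ŷ = 9 + 11 = 20; r = 22 − 20 = 2
x=12: ŷ = 9 + 12 = 21; r = 16 − 21 = -5
x=13: ŷ = 9 + 13 = 22; r = 18 − 22 = -4
x=14: ŷ = 9 + 14 = 23; r = 29 − 23 = 6
x=15: ŷ = 9 + 15 = 24; r = 21 − 24 = -3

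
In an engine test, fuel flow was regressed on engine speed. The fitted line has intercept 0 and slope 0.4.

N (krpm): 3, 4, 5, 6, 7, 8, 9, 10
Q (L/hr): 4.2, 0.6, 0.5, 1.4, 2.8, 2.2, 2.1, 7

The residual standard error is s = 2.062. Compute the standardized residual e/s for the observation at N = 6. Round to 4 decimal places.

ŷ = 0.4·6 = 2.4
e = 1.4 − 2.4 = -1
e/s = -1 / 2.062 = -0.4850

-0.4850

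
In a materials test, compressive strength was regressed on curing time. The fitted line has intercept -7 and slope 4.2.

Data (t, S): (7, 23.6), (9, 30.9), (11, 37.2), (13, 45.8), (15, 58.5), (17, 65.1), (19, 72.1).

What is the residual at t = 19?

ŷ = -7 + 4.2·19 = 72.8
e = 72.1 − 72.8 = -0.7

e = -0.7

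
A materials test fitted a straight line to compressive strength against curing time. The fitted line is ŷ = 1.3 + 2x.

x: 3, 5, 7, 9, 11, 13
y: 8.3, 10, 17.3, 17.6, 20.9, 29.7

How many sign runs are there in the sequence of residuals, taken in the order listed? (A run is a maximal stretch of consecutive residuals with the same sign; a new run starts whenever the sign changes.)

5 runs

x=3: ŷ = 1.3 + 2·3 = 7.3; r = 8.3 − 7.3 = 1
x=5: ŷ = 1.3 + 2·5 = 11.3; r = 10 − 11.3 = -1.3
x=7: ŷ = 1.3 + 2·7 = 15.3; r = 17.3 − 15.3 = 2
x=9: ŷ = 1.3 + 2·9 = 19.3; r = 17.6 − 19.3 = -1.7
x=11: ŷ = 1.3 + 2·11 = 23.3; r = 20.9 − 23.3 = -2.4
x=13: ŷ = 1.3 + 2·13 = 27.3; r = 29.7 − 27.3 = 2.4
Signs: + − + − − +
Runs: +×1, −×1, +×1, −×2, +×1 → 5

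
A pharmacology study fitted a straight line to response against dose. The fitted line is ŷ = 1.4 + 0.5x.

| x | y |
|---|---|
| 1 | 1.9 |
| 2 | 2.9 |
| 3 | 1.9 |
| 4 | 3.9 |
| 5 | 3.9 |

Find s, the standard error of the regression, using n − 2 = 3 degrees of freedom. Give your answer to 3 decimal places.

s = 0.707

x=1: ŷ = 1.4 + 0.5·1 = 1.9; e = 1.9 − 1.9 = 0
x=2: ŷ = 1.4 + 0.5·2 = 2.4; e = 2.9 − 2.4 = 0.5
x=3: ŷ = 1.4 + 0.5·3 = 2.9; e = 1.9 − 2.9 = -1
x=4: ŷ = 1.4 + 0.5·4 = 3.4; e = 3.9 − 3.4 = 0.5
x=5: ŷ = 1.4 + 0.5·5 = 3.9; e = 3.9 − 3.9 = 0
SSE = 0 + 0.25 + 1 + 0.25 + 0 = 1.5
s = √(1.5/3) = √0.5 ≈ 0.707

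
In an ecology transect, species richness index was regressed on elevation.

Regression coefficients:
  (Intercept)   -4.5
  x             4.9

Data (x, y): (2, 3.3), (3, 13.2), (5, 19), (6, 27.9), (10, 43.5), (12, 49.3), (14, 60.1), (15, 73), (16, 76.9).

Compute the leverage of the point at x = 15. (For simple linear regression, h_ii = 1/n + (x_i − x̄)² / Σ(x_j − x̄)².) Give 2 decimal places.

h = 0.26

x̄ = (2 + 3 + 5 + 6 + 10 + 12 + 14 + 15 + 16)/9 = 9.22222
Σ(x − x̄)² = 52.1605 + 38.716 + 17.8272 + 10.3827 + 0.604938 + 7.71605 + 22.8272 + 33.3827 + 45.9383 = 229.556
h = 1/9 + (5.77778)²/229.556 = 0.111111 + 0.145423 = 0.26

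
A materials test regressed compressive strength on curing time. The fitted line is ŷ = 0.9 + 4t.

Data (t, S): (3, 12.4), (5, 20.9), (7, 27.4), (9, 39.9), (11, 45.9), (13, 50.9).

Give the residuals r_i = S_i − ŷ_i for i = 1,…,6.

-0.5, 0, -1.5, 3, 1, -2

t=3: ŷ = 0.9 + 4·3 = 12.9; r = 12.4 − 12.9 = -0.5
t=5: ŷ = 0.9 + 4·5 = 20.9; r = 20.9 − 20.9 = 0
t=7: ŷ = 0.9 + 4·7 = 28.9; r = 27.4 − 28.9 = -1.5
t=9: ŷ = 0.9 + 4·9 = 36.9; r = 39.9 − 36.9 = 3
t=11: ŷ = 0.9 + 4·11 = 44.9; r = 45.9 − 44.9 = 1
t=13: ŷ = 0.9 + 4·13 = 52.9; r = 50.9 − 52.9 = -2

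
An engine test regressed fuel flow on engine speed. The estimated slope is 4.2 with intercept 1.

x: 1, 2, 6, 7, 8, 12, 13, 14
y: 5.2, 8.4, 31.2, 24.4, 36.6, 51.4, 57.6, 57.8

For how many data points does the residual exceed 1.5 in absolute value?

x=1: ŷ = 1 + 4.2·1 = 5.2; e = 5.2 − 5.2 = 0
x=2: ŷ = 1 + 4.2·2 = 9.4; e = 8.4 − 9.4 = -1
x=6: ŷ = 1 + 4.2·6 = 26.2; e = 31.2 − 26.2 = 5
x=7: ŷ = 1 + 4.2·7 = 30.4; e = 24.4 − 30.4 = -6
x=8: ŷ = 1 + 4.2·8 = 34.6; e = 36.6 − 34.6 = 2
x=12: ŷ = 1 + 4.2·12 = 51.4; e = 51.4 − 51.4 = 0
x=13: ŷ = 1 + 4.2·13 = 55.6; e = 57.6 − 55.6 = 2
x=14: ŷ = 1 + 4.2·14 = 59.8; e = 57.8 − 59.8 = -2
|e| > 1.5: x=6 (|e|=5), x=7 (|e|=6), x=8 (|e|=2), x=13 (|e|=2), x=14 (|e|=2) → 5

5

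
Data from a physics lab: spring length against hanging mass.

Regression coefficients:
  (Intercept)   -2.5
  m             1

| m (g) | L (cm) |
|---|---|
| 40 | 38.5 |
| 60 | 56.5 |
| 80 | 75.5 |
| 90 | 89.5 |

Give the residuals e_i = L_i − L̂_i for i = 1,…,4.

1, -1, -2, 2

m=40: L̂ = -2.5 + 40 = 37.5; e = 38.5 − 37.5 = 1
m=60: L̂ = -2.5 + 60 = 57.5; e = 56.5 − 57.5 = -1
m=80: L̂ = -2.5 + 80 = 77.5; e = 75.5 − 77.5 = -2
m=90: L̂ = -2.5 + 90 = 87.5; e = 89.5 − 87.5 = 2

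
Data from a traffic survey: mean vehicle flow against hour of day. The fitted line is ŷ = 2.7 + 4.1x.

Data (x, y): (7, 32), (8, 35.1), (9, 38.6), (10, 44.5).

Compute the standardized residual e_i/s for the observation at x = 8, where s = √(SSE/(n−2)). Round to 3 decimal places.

x=7: ŷ = 2.7 + 4.1·7 = 31.4; e = 32 − 31.4 = 0.6
x=8: ŷ = 2.7 + 4.1·8 = 35.5; e = 35.1 − 35.5 = -0.4
x=9: ŷ = 2.7 + 4.1·9 = 39.6; e = 38.6 − 39.6 = -1
x=10: ŷ = 2.7 + 4.1·10 = 43.7; e = 44.5 − 43.7 = 0.8
SSE = 0.36 + 0.16 + 1 + 0.64 = 2.16
s = √(2.16/2) = 1.03923
e/s = -0.4 / 1.03923 = -0.385

-0.385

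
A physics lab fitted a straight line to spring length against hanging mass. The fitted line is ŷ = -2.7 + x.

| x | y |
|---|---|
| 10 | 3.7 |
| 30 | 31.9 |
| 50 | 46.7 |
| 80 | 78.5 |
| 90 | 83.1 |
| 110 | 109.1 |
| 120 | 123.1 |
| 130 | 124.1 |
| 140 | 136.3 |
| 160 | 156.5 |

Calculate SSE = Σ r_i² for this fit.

SSE = 102.32

x=10: ŷ = -2.7 + 10 = 7.3; r = 3.7 − 7.3 = -3.6
x=30: ŷ = -2.7 + 30 = 27.3; r = 31.9 − 27.3 = 4.6
x=50: ŷ = -2.7 + 50 = 47.3; r = 46.7 − 47.3 = -0.6
x=80: ŷ = -2.7 + 80 = 77.3; r = 78.5 − 77.3 = 1.2
x=90: ŷ = -2.7 + 90 = 87.3; r = 83.1 − 87.3 = -4.2
x=110: ŷ = -2.7 + 110 = 107.3; r = 109.1 − 107.3 = 1.8
x=120: ŷ = -2.7 + 120 = 117.3; r = 123.1 − 117.3 = 5.8
x=130: ŷ = -2.7 + 130 = 127.3; r = 124.1 − 127.3 = -3.2
x=140: ŷ = -2.7 + 140 = 137.3; r = 136.3 − 137.3 = -1
x=160: ŷ = -2.7 + 160 = 157.3; r = 156.5 − 157.3 = -0.8
SSE = 12.96 + 21.16 + 0.36 + 1.44 + 17.64 + 3.24 + 33.64 + 10.24 + 1 + 0.64 = 102.32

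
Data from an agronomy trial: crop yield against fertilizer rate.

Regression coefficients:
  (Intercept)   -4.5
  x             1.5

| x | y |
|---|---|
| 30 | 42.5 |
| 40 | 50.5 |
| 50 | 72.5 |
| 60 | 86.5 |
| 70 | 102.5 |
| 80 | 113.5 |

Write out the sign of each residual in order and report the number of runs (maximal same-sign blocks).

4 runs

x=30: ŷ = -4.5 + 1.5·30 = 40.5; e = 42.5 − 40.5 = 2
x=40: ŷ = -4.5 + 1.5·40 = 55.5; e = 50.5 − 55.5 = -5
x=50: ŷ = -4.5 + 1.5·50 = 70.5; e = 72.5 − 70.5 = 2
x=60: ŷ = -4.5 + 1.5·60 = 85.5; e = 86.5 − 85.5 = 1
x=70: ŷ = -4.5 + 1.5·70 = 100.5; e = 102.5 − 100.5 = 2
x=80: ŷ = -4.5 + 1.5·80 = 115.5; e = 113.5 − 115.5 = -2
Signs: + − + + + −
Runs: +×1, −×1, +×3, −×1 → 4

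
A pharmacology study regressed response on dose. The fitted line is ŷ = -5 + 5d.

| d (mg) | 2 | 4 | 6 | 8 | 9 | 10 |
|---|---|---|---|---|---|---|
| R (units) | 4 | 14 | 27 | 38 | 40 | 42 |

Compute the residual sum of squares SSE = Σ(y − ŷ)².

SSE = 24

d=2: ŷ = -5 + 5·2 = 5; e = 4 − 5 = -1
d=4: ŷ = -5 + 5·4 = 15; e = 14 − 15 = -1
d=6: ŷ = -5 + 5·6 = 25; e = 27 − 25 = 2
d=8: ŷ = -5 + 5·8 = 35; e = 38 − 35 = 3
d=9: ŷ = -5 + 5·9 = 40; e = 40 − 40 = 0
d=10: ŷ = -5 + 5·10 = 45; e = 42 − 45 = -3
SSE = 1 + 1 + 4 + 9 + 0 + 9 = 24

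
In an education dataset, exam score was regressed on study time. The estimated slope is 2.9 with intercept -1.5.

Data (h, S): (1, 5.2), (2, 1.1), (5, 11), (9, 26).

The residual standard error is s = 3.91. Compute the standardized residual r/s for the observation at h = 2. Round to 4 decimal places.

Ŝ = -1.5 + 2.9·2 = 4.3
r = 1.1 − 4.3 = -3.2
r/s = -3.2 / 3.91 = -0.8184

-0.8184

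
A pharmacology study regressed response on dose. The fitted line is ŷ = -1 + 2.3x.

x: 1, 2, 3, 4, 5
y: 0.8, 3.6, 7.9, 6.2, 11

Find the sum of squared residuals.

x=1: ŷ = -1 + 2.3·1 = 1.3; e = 0.8 − 1.3 = -0.5
x=2: ŷ = -1 + 2.3·2 = 3.6; e = 3.6 − 3.6 = 0
x=3: ŷ = -1 + 2.3·3 = 5.9; e = 7.9 − 5.9 = 2
x=4: ŷ = -1 + 2.3·4 = 8.2; e = 6.2 − 8.2 = -2
x=5: ŷ = -1 + 2.3·5 = 10.5; e = 11 − 10.5 = 0.5
SSE = 0.25 + 0 + 4 + 4 + 0.25 = 8.5

SSE = 8.5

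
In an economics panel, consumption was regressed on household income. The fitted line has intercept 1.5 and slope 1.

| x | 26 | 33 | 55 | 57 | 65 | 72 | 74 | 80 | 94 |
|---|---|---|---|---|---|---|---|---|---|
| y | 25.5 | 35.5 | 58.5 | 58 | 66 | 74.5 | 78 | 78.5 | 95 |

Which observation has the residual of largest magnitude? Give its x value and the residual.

x=26: ŷ = 1.5 + 26 = 27.5; r = 25.5 − 27.5 = -2
x=33: ŷ = 1.5 + 33 = 34.5; r = 35.5 − 34.5 = 1
x=55: ŷ = 1.5 + 55 = 56.5; r = 58.5 − 56.5 = 2
x=57: ŷ = 1.5 + 57 = 58.5; r = 58 − 58.5 = -0.5
x=65: ŷ = 1.5 + 65 = 66.5; r = 66 − 66.5 = -0.5
x=72: ŷ = 1.5 + 72 = 73.5; r = 74.5 − 73.5 = 1
x=74: ŷ = 1.5 + 74 = 75.5; r = 78 − 75.5 = 2.5
x=80: ŷ = 1.5 + 80 = 81.5; r = 78.5 − 81.5 = -3
x=94: ŷ = 1.5 + 94 = 95.5; r = 95 − 95.5 = -0.5
Largest |r| is 3 at x = 80, residual -3.

x = 80, r = -3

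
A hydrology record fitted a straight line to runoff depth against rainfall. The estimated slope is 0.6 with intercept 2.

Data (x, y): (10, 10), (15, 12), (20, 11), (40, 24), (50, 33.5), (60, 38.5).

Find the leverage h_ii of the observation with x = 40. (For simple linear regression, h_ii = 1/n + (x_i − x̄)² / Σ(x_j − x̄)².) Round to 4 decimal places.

x̄ = (10 + 15 + 20 + 40 + 50 + 60)/6 = 32.5
Σ(x − x̄)² = 506.25 + 306.25 + 156.25 + 56.25 + 306.25 + 756.25 = 2087.5
h = 1/6 + (7.5)²/2087.5 = 0.166667 + 0.0269461 = 0.1936

h = 0.1936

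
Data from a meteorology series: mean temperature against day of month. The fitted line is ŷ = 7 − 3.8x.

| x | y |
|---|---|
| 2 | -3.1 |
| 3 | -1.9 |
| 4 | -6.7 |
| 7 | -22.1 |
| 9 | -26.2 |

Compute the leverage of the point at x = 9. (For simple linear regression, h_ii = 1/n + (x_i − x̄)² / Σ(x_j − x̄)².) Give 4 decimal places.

x̄ = (2 + 3 + 4 + 7 + 9)/5 = 5
Σ(x − x̄)² = 9 + 4 + 1 + 4 + 16 = 34
h = 1/5 + (4)²/34 = 0.2 + 0.470588 = 0.6706

h = 0.6706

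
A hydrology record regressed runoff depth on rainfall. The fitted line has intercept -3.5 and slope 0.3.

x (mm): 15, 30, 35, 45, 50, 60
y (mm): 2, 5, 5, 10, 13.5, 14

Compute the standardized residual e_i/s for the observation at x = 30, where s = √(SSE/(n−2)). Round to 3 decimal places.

-0.324

x=15: ŷ = -3.5 + 0.3·15 = 1; e = 2 − 1 = 1
x=30: ŷ = -3.5 + 0.3·30 = 5.5; e = 5 − 5.5 = -0.5
x=35: ŷ = -3.5 + 0.3·35 = 7; e = 5 − 7 = -2
x=45: ŷ = -3.5 + 0.3·45 = 10; e = 10 − 10 = 0
x=50: ŷ = -3.5 + 0.3·50 = 11.5; e = 13.5 − 11.5 = 2
x=60: ŷ = -3.5 + 0.3·60 = 14.5; e = 14 − 14.5 = -0.5
SSE = 1 + 0.25 + 4 + 0 + 4 + 0.25 = 9.5
s = √(9.5/4) = 1.5411
e/s = -0.5 / 1.5411 = -0.324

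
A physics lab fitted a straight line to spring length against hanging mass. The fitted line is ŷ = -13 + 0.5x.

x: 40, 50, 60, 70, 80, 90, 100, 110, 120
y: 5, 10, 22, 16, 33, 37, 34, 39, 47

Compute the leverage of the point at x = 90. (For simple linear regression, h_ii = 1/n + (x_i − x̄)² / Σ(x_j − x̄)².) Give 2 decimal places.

h = 0.13

x̄ = (40 + 50 + 60 + 70 + 80 + 90 + 100 + 110 + 120)/9 = 80
Σ(x − x̄)² = 1600 + 900 + 400 + 100 + 0 + 100 + 400 + 900 + 1600 = 6000
h = 1/9 + (10)²/6000 = 0.111111 + 0.0166667 = 0.13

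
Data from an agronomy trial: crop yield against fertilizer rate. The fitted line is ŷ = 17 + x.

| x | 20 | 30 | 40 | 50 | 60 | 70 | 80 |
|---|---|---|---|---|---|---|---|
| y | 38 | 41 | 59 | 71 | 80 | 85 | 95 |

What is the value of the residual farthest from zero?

r = -6

x=20: ŷ = 17 + 20 = 37; r = 38 − 37 = 1
x=30: ŷ = 17 + 30 = 47; r = 41 − 47 = -6
x=40: ŷ = 17 + 40 = 57; r = 59 − 57 = 2
x=50: ŷ = 17 + 50 = 67; r = 71 − 67 = 4
x=60: ŷ = 17 + 60 = 77; r = 80 − 77 = 3
x=70: ŷ = 17 + 70 = 87; r = 85 − 87 = -2
x=80: ŷ = 17 + 80 = 97; r = 95 − 97 = -2
Largest |r| is 6 at x = 30, residual -6.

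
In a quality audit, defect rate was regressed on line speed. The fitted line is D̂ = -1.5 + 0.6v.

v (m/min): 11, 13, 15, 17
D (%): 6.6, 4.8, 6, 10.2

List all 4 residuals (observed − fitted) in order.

v=11: D̂ = -1.5 + 0.6·11 = 5.1; e = 6.6 − 5.1 = 1.5
v=13: D̂ = -1.5 + 0.6·13 = 6.3; e = 4.8 − 6.3 = -1.5
v=15: D̂ = -1.5 + 0.6·15 = 7.5; e = 6 − 7.5 = -1.5
v=17: D̂ = -1.5 + 0.6·17 = 8.7; e = 10.2 − 8.7 = 1.5

1.5, -1.5, -1.5, 1.5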